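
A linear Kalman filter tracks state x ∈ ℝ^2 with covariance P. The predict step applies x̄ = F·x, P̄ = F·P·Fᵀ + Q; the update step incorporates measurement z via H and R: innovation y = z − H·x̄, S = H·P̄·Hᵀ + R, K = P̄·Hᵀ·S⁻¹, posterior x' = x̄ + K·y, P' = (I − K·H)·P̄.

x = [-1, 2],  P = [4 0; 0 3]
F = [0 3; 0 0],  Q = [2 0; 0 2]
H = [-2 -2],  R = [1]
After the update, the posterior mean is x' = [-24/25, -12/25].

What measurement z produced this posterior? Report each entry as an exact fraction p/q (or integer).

x̄ = F·x = [6, 0]
P̄ = F·P·Fᵀ + Q = [29 0; 0 2]
S = H·P̄·Hᵀ + R = [125]
K = P̄·Hᵀ·S⁻¹ = [-58/125; -4/125]
x' − x̄ = [-174/25, -12/25] = K·y
y = (KᵀK)⁻¹·Kᵀ·(x' − x̄) = [15]
z = y + H·x̄ = [15] + [-12] = [3]

z = [3]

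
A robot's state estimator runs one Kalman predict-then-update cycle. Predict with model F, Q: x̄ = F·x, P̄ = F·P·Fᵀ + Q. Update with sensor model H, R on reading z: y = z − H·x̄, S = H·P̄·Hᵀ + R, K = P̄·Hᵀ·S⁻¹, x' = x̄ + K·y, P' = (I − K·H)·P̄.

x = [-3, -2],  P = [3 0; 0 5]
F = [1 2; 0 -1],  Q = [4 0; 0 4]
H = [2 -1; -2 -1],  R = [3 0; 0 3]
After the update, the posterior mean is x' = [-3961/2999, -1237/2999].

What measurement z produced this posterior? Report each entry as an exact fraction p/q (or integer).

z = [-2, 3]

x̄ = F·x = [-7, 2]
P̄ = F·P·Fᵀ + Q = [27 -10; -10 9]
S = H·P̄·Hᵀ + R = [160 -99; -99 80]
K = P̄·Hᵀ·S⁻¹ = [764/2999 -704/2999; -1231/2999 -1111/2999]
x' − x̄ = [17032/2999, -7235/2999] = K·y
y = (KᵀK)⁻¹·Kᵀ·(x' − x̄) = [14, -9]
z = y + H·x̄ = [14, -9] + [-16, 12] = [-2, 3]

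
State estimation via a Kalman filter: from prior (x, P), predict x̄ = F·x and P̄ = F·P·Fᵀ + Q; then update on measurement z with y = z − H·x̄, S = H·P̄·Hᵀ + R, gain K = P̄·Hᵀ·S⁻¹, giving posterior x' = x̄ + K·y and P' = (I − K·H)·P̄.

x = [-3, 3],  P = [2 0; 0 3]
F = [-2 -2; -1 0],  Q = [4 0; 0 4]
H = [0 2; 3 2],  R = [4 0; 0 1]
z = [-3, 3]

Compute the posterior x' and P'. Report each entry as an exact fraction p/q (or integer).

x̄ = F·x = [0, 3]
P̄ = F·P·Fᵀ + Q = [24 4; 4 6]
y = z − H·x̄ = [-9, -3]
S = H·P̄·Hᵀ + R = [28 48; 48 289]
K = P̄·Hᵀ·S⁻¹ = [-382/1447 464/1447; 579/1447 24/1447]
x' = x̄ + K·y = [2046/1447, -942/1447]
P' = (I − K·H)·P̄ = [664/1447 -764/1447; -764/1447 1158/1447]

x' = [2046/1447, -942/1447]
P' = [664/1447 -764/1447; -764/1447 1158/1447]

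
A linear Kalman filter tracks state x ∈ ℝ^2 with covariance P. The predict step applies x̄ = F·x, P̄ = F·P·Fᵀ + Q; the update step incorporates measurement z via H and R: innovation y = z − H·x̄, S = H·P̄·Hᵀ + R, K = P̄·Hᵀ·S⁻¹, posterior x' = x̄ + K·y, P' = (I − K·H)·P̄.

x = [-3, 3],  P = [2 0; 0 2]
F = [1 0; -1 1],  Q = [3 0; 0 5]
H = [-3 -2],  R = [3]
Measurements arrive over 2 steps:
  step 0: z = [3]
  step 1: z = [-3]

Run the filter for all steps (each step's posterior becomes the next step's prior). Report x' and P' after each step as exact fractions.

step 0: x' = [-41/10, 24/5], P' = [179/60 -21/5; -21/5 33/5]
step 1: x' = [-15933/3755, 29757/3755], P' = [21697/3755 -32223/3755; -32223/3755 50532/3755]

step 0: x̄ = F·x = [-3, 6]
step 0: P̄ = F·P·Fᵀ + Q = [5 -2; -2 9]
step 0: y = z − H·x̄ = [6]
step 0: S = H·P̄·Hᵀ + R = [60]
step 0: K = P̄·Hᵀ·S⁻¹ = [-11/60; -1/5]
step 0: x' = x̄ + K·y = [-41/10, 24/5]
step 0: P' = (I − K·H)·P̄ = [179/60 -21/5; -21/5 33/5]
step 1: x̄ = F·x = [-41/10, 89/10]
step 1: P̄ = F·P·Fᵀ + Q = [359/60 -431/60; -431/60 1379/60]
step 1: y = z − H·x̄ = [5/2]
step 1: S = H·P̄·Hᵀ + R = [751/12]
step 1: K = P̄·Hᵀ·S⁻¹ = [-43/751; -293/751]
step 1: x' = x̄ + K·y = [-15933/3755, 29757/3755]
step 1: P' = (I − K·H)·P̄ = [21697/3755 -32223/3755; -32223/3755 50532/3755]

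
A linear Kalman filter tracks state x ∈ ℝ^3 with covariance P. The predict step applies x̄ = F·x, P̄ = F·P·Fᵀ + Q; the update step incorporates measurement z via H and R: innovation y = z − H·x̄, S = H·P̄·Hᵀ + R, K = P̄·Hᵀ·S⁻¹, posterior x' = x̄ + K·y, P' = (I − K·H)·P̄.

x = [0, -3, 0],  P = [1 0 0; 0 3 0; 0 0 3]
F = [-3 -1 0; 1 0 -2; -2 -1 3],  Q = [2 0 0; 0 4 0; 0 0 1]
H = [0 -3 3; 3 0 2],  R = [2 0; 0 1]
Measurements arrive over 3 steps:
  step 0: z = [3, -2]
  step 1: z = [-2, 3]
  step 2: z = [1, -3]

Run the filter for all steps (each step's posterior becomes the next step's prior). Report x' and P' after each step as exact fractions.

step 0: x̄ = F·x = [3, 0, 3]
step 0: P̄ = F·P·Fᵀ + Q = [14 -3 9; -3 17 -20; 9 -20 35]
step 0: y = z − H·x̄ = [-6, -17]
step 0: S = H·P̄·Hᵀ + R = [830 438; 438 375]
step 0: K = P̄·Hᵀ·S⁻¹ = [-2130/19901 5672/19901; -6721/39802 3974/59703; 6463/39802 4120/59703]
step 0: x' = x̄ + K·y = [-23941/19901, -7069/59703, 50902/59703]
step 0: P' = (I − K·H)·P̄ = [14974/19901 -18205/19901 -19625/19901; -18205/19901 181261/119406 167819/119406; -19625/19901 167819/119406 180745/119406]
step 1: x̄ = F·x = [222538/59703, -173627/59703, 303421/59703]
step 1: P̄ = F·P·Fᵀ + Q = [573289/119406 -265582/59703 365234/59703; -265582/59703 880724/59703 -821770/59703; 365234/59703 -821770/59703 1127957/59703]
step 1: y = z − H·x̄ = [-516850/19901, -1095347/59703]
step 1: S = H·P̄·Hᵀ + R = [10996465/19901 5791902/19901; 5791902/19901 23068279/119406]
step 1: K = P̄·Hᵀ·S⁻¹ = [-194515842/2632669211 656039503/2632669211; -553028082/2632669211 276118348/2632669211; 309149469/2632669211 299285956/2632669211]
step 1: x' = x̄ + K·y = [2828745259/2632669211, 1640618249/2632669211, -140136317/2632669211]
step 1: P' = (I − K·H)·P̄ = [1329666117/2632669211 -1536802196/2632669211 -1666479424/2632669211; -1536802196/2632669211 2811947856/2632669211 2443262468/2632669211; -1666479424/2632669211 2443262468/2632669211 2649362114/2632669211]
step 2: x̄ = F·x = [-10126854026/2632669211, 3109017893/2632669211, -7718517718/2632669211]
step 2: P̄ = F·P·Fᵀ + Q = [10823468155/2632669211 -7564547763/2632669211 10774460990/2632669211; -7564547763/2632669211 29123709113/2632669211 -23797533754/2632669211; 10774460990/2632669211 -23797533754/2632669211 33798510057/2632669211]
step 2: y = z − H·x̄ = [35115276044/2632669211, 37919589881/2632669211]
step 2: S = H·P̄·Hᵀ + R = [999920918524/2632669211 510627341643/2632669211; 510627341643/2632669211 364531454714/2632669211]
step 2: K = P̄·Hᵀ·S⁻¹ = [-2859572487219/39413362135117 9846226234913/39413362135117; -8350094006913/39413362135117 4096963028165/39413362135117; 4544672401650/39413362135117 4437381255927/39413362135117]
step 2: x' = x̄ + K·y = [-47929751691575/39413362135117, -5820651563466/39413362135117, 8978860397371/39413362135117]
step 2: P' = (I − K·H)·P̄ = [19762427849761/39413362135117 -22814146999039/39413362135117 -24720528657185/39413362135117; -22814146999039/39413362135117 41836431350583/39413362135117 36269702012641/39413362135117; -24720528657185/39413362135117 36269702012641/39413362135117 39299483613741/39413362135117]

step 0: x' = [-23941/19901, -7069/59703, 50902/59703], P' = [14974/19901 -18205/19901 -19625/19901; -18205/19901 181261/119406 167819/119406; -19625/19901 167819/119406 180745/119406]
step 1: x' = [2828745259/2632669211, 1640618249/2632669211, -140136317/2632669211], P' = [1329666117/2632669211 -1536802196/2632669211 -1666479424/2632669211; -1536802196/2632669211 2811947856/2632669211 2443262468/2632669211; -1666479424/2632669211 2443262468/2632669211 2649362114/2632669211]
step 2: x' = [-47929751691575/39413362135117, -5820651563466/39413362135117, 8978860397371/39413362135117], P' = [19762427849761/39413362135117 -22814146999039/39413362135117 -24720528657185/39413362135117; -22814146999039/39413362135117 41836431350583/39413362135117 36269702012641/39413362135117; -24720528657185/39413362135117 36269702012641/39413362135117 39299483613741/39413362135117]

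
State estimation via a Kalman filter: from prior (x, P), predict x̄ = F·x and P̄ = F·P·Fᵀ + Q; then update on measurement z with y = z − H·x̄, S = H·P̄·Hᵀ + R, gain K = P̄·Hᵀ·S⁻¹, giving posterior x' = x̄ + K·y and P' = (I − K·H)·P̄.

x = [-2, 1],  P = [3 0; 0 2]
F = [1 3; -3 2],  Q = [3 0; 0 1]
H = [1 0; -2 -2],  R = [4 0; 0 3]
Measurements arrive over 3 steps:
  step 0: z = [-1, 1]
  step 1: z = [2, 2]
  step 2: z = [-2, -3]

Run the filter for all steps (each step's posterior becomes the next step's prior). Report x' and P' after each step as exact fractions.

step 0: x̄ = F·x = [1, 8]
step 0: P̄ = F·P·Fᵀ + Q = [24 3; 3 36]
step 0: y = z − H·x̄ = [-2, 19]
step 0: S = H·P̄·Hᵀ + R = [28 -54; -54 267]
step 0: K = P̄·Hᵀ·S⁻¹ = [291/380 -9/190; -1137/1520 -337/760]
step 0: x' = x̄ + K·y = [-136/95, 407/380]
step 0: P' = (I − K·H)·P̄ = [291/95 -1137/380; -1137/380 5559/1520]
step 1: x̄ = F·x = [677/380, 1223/190]
step 1: P̄ = F·P·Fᵀ + Q = [31959/1520 25611/760; 25611/760 30059/380]
step 1: y = z − H·x̄ = [83/380, 3503/190]
step 1: S = H·P̄·Hᵀ + R = [38039/1520 -83181/760; -83181/760 255779/380]
step 1: K = P̄·Hᵀ·S⁻¹ = [3303585/7396049 -665448/7396049; -3054042/7396049 -2975518/7396049]
step 1: x' = x̄ + K·y = [1629458/7396049, -7919023/7396049]
step 1: P' = (I − K·H)·P̄ = [13214340/7396049 -12216168/7396049; -12216168/7396049 16679445/7396049]
step 2: x̄ = F·x = [-22127611/7396049, -20726420/7396049]
step 2: P̄ = F·P·Fᵀ + Q = [112220484/7396049 145946826/7396049; 145946826/7396049 339636905/7396049]
step 2: y = z − H·x̄ = [7335513/7396049, -107896209/7396049]
step 2: S = H·P̄·Hᵀ + R = [141804680/7396049 -516334620/7396049; -516334620/7396049 2997192311/7396049]
step 2: K = P̄·Hᵀ·S⁻¹ = [2357506419/5354698730 -51633462/535469873; -4327761873/10709397460 -210783799/535469873]
step 2: x' = x̄ + K·y = [-6149583847/5354698730, 27195822179/10709397460]
step 2: P' = (I − K·H)·P̄ = [4715012838/2677349365 -4327761873/2677349365; -4327761873/2677349365 11817280731/5354698730]

step 0: x' = [-136/95, 407/380], P' = [291/95 -1137/380; -1137/380 5559/1520]
step 1: x' = [1629458/7396049, -7919023/7396049], P' = [13214340/7396049 -12216168/7396049; -12216168/7396049 16679445/7396049]
step 2: x' = [-6149583847/5354698730, 27195822179/10709397460], P' = [4715012838/2677349365 -4327761873/2677349365; -4327761873/2677349365 11817280731/5354698730]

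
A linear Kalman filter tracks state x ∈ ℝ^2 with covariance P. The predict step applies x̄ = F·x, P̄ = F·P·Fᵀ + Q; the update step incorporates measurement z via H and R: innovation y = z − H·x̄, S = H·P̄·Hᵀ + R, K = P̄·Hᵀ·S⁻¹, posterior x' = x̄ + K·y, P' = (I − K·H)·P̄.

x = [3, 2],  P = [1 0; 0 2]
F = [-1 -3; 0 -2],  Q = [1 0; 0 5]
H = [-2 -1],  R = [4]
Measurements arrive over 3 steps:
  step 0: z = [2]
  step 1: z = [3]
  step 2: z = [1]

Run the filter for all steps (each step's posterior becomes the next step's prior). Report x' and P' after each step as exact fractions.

step 0: x' = [-53/29, 32/29], P' = [196/145 -184/145; -184/145 516/145]
step 1: x' = [-1427/1987, -3191/1987], P' = [38849/29805 -35738/29805; -35738/29805 104456/29805]
step 2: x' = [305320/2028143, -2031403/2028143], P' = [7939994/6084429 -7304308/6084429; -7304308/6084429 21318092/6084429]

step 0: x̄ = F·x = [-9, -4]
step 0: P̄ = F·P·Fᵀ + Q = [20 12; 12 13]
step 0: y = z − H·x̄ = [-20]
step 0: S = H·P̄·Hᵀ + R = [145]
step 0: K = P̄·Hᵀ·S⁻¹ = [-52/145; -37/145]
step 0: x' = x̄ + K·y = [-53/29, 32/29]
step 0: P' = (I − K·H)·P̄ = [196/145 -184/145; -184/145 516/145]
step 1: x̄ = F·x = [-43/29, -64/29]
step 1: P̄ = F·P·Fᵀ + Q = [3881/145 2728/145; 2728/145 2789/145]
step 1: y = z − H·x̄ = [-63/29]
step 1: S = H·P̄·Hᵀ + R = [5961/29]
step 1: K = P̄·Hᵀ·S⁻¹ = [-2098/5961; -1649/5961]
step 1: x' = x̄ + K·y = [-1427/1987, -3191/1987]
step 1: P' = (I − K·H)·P̄ = [38849/29805 -35738/29805; -35738/29805 104456/29805]
step 2: x̄ = F·x = [11000/1987, 6382/1987]
step 2: P̄ = F·P·Fᵀ + Q = [158866/5961 111052/5961; 111052/5961 566849/29805]
step 2: y = z − H·x̄ = [30369/1987]
step 2: S = H·P̄·Hᵀ + R = [2028143/9935]
step 2: K = P̄·Hᵀ·S⁻¹ = [-714640/2028143; -559123/2028143]
step 2: x' = x̄ + K·y = [305320/2028143, -2031403/2028143]
step 2: P' = (I − K·H)·P̄ = [7939994/6084429 -7304308/6084429; -7304308/6084429 21318092/6084429]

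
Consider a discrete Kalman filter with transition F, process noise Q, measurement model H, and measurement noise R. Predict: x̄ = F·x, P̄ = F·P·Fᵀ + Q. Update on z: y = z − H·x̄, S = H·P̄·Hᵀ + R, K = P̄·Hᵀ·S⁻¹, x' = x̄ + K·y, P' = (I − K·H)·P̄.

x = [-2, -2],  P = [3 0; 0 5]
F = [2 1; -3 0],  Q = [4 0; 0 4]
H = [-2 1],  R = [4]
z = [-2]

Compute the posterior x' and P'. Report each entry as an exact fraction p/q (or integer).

x' = [54/191, -194/191]
P' = [411/191 582/191; 582/191 1432/191]

x̄ = F·x = [-6, 6]
P̄ = F·P·Fᵀ + Q = [21 -18; -18 31]
y = z − H·x̄ = [-20]
S = H·P̄·Hᵀ + R = [191]
K = P̄·Hᵀ·S⁻¹ = [-60/191; 67/191]
x' = x̄ + K·y = [54/191, -194/191]
P' = (I − K·H)·P̄ = [411/191 582/191; 582/191 1432/191]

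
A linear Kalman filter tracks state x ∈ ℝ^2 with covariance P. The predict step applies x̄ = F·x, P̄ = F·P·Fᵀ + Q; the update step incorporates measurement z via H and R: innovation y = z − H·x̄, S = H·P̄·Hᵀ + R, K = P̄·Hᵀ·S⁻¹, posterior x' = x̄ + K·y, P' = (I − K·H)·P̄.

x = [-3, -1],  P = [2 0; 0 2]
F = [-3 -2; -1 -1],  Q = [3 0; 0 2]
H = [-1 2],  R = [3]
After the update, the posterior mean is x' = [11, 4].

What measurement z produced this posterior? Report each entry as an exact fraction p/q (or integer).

z = [-3]

x̄ = F·x = [11, 4]
P̄ = F·P·Fᵀ + Q = [29 10; 10 6]
S = H·P̄·Hᵀ + R = [16]
K = P̄·Hᵀ·S⁻¹ = [-9/16; 1/8]
x' − x̄ = [0, 0] = K·y
y = (KᵀK)⁻¹·Kᵀ·(x' − x̄) = [0]
z = y + H·x̄ = [0] + [-3] = [-3]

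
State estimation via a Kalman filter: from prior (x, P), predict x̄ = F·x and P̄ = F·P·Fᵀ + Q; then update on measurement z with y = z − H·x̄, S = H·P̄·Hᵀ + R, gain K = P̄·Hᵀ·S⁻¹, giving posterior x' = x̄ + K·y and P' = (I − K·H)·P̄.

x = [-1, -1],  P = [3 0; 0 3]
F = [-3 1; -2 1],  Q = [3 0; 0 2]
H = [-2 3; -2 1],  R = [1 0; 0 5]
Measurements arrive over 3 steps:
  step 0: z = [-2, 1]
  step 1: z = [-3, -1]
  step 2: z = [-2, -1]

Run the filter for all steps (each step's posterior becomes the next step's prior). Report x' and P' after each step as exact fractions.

step 0: x' = [-419/431, -558/431], P' = [1137/431 789/431; 789/431 593/431]
step 1: x' = [54111/140599, -98782/140599], P' = [995795/421797 228130/140599; 228130/140599 171505/140599]
step 2: x' = [-23434902/383325535, -273569809/383325535], P' = [891357917/383325535 612330979/383325535; 612330979/383325535 460764373/383325535]

step 0: x̄ = F·x = [2, 1]
step 0: P̄ = F·P·Fᵀ + Q = [33 21; 21 17]
step 0: y = z − H·x̄ = [-1, 4]
step 0: S = H·P̄·Hᵀ + R = [34 15; 15 70]
step 0: K = P̄·Hᵀ·S⁻¹ = [93/431 -297/431; 201/431 -197/431]
step 0: x' = x̄ + K·y = [-419/431, -558/431]
step 0: P' = (I − K·H)·P̄ = [1137/431 789/431; 789/431 593/431]
step 1: x̄ = F·x = [699/431, 280/431]
step 1: P̄ = F·P·Fᵀ + Q = [7385/431 3470/431; 3470/431 2847/431]
step 1: y = z − H·x̄ = [-735/431, 687/431]
step 1: S = H·P̄·Hᵀ + R = [13954/431 10321/431; 10321/431 20662/431]
step 1: K = P̄·Hᵀ·S⁻¹ = [61580/421797 -261440/421797; 58255/140599 -56951/140599]
step 1: x' = x̄ + K·y = [54111/140599, -98782/140599]
step 1: P' = (I − K·H)·P̄ = [995795/421797 228130/140599; 228130/140599 171505/140599]
step 2: x̄ = F·x = [-261115/140599, -207004/140599]
step 2: P̄ = F·P·Fᵀ + Q = [2211907/140599 1022445/140599; 1022445/140599 2603729/421797]
step 2: y = z − H·x̄ = [-182416/140599, -455825/140599]
step 2: S = H·P̄·Hᵀ + R = [4530074/140599 3271797/140599; 3271797/140599 18986258/421797]
step 2: K = P̄·Hᵀ·S⁻¹ = [54277103/383325535 -234076971/383325535; 157631161/383325535 -152779517/383325535]
step 2: x' = x̄ + K·y = [-23434902/383325535, -273569809/383325535]
step 2: P' = (I − K·H)·P̄ = [891357917/383325535 612330979/383325535; 612330979/383325535 460764373/383325535]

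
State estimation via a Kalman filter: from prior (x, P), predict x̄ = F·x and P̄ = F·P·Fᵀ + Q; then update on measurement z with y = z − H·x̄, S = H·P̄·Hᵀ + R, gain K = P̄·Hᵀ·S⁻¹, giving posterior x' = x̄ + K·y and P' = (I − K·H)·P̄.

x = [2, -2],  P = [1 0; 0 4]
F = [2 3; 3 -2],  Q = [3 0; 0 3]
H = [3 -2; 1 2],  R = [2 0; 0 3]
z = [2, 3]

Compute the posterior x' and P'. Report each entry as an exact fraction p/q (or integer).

x' = [79416/58637, 62070/58637]
P' = [17858/58637 12212/58637; 12212/58637 25688/58637]

x̄ = F·x = [-2, 10]
P̄ = F·P·Fᵀ + Q = [43 -18; -18 28]
y = z − H·x̄ = [28, -15]
S = H·P̄·Hᵀ + R = [717 -55; -55 86]
K = P̄·Hᵀ·S⁻¹ = [14575/58637 14094/58637; -7370/58637 21196/58637]
x' = x̄ + K·y = [79416/58637, 62070/58637]
P' = (I − K·H)·P̄ = [17858/58637 12212/58637; 12212/58637 25688/58637]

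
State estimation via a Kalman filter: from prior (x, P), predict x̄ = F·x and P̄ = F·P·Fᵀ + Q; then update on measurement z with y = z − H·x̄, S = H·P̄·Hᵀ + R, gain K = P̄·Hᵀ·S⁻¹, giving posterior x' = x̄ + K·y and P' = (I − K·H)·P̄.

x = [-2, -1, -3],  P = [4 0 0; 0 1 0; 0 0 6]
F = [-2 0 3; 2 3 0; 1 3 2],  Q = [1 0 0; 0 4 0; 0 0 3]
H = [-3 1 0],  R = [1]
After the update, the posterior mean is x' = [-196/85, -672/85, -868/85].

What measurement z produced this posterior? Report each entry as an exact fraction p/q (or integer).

x̄ = F·x = [-5, -7, -11]
P̄ = F·P·Fᵀ + Q = [71 -16 28; -16 29 17; 28 17 40]
S = H·P̄·Hᵀ + R = [765]
K = P̄·Hᵀ·S⁻¹ = [-229/765; 77/765; -67/765]
x' − x̄ = [229/85, -77/85, 67/85] = K·y
y = (KᵀK)⁻¹·Kᵀ·(x' − x̄) = [-9]
z = y + H·x̄ = [-9] + [8] = [-1]

z = [-1]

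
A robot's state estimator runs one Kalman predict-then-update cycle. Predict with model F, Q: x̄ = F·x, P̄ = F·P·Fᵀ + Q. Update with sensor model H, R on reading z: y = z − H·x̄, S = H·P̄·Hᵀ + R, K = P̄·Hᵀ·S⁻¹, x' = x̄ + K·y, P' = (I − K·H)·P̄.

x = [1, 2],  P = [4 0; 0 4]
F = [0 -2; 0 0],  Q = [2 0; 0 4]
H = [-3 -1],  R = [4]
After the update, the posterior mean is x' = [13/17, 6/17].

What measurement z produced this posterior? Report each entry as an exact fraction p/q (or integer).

z = [-3]

x̄ = F·x = [-4, 0]
P̄ = F·P·Fᵀ + Q = [18 0; 0 4]
S = H·P̄·Hᵀ + R = [170]
K = P̄·Hᵀ·S⁻¹ = [-27/85; -2/85]
x' − x̄ = [81/17, 6/17] = K·y
y = (KᵀK)⁻¹·Kᵀ·(x' − x̄) = [-15]
z = y + H·x̄ = [-15] + [12] = [-3]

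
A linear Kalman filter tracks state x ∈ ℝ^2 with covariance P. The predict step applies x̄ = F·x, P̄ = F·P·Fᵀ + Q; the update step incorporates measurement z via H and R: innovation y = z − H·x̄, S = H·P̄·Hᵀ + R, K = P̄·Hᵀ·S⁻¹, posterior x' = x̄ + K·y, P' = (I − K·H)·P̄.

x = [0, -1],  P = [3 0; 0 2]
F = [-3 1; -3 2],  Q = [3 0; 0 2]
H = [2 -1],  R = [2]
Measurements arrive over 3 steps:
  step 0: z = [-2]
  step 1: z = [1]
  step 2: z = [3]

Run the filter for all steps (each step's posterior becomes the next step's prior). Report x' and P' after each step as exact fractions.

step 0: x' = [-109/43, -136/43], P' = [287/43 508/43; 508/43 966/43]
step 1: x' = [5831/3271, 7823/3271], P' = [7587/3271 12540/3271; 12540/3271 26182/3271]
step 2: x' = [63224/120619, -180797/120619], P' = [297631/120619 494684/120619; 494684/120619 1016366/120619]

step 0: x̄ = F·x = [-1, -2]
step 0: P̄ = F·P·Fᵀ + Q = [32 31; 31 37]
step 0: y = z − H·x̄ = [-2]
step 0: S = H·P̄·Hᵀ + R = [43]
step 0: K = P̄·Hᵀ·S⁻¹ = [33/43; 25/43]
step 0: x' = x̄ + K·y = [-109/43, -136/43]
step 0: P' = (I − K·H)·P̄ = [287/43 508/43; 508/43 966/43]
step 1: x̄ = F·x = [191/43, 55/43]
step 1: P̄ = F·P·Fᵀ + Q = [630/43 -57/43; -57/43 437/43]
step 1: y = z − H·x̄ = [-284/43]
step 1: S = H·P̄·Hᵀ + R = [3271/43]
step 1: K = P̄·Hᵀ·S⁻¹ = [1317/3271; -551/3271]
step 1: x' = x̄ + K·y = [5831/3271, 7823/3271]
step 1: P' = (I − K·H)·P̄ = [7587/3271 12540/3271; 12540/3271 26182/3271]
step 2: x̄ = F·x = [-9670/3271, -1847/3271]
step 2: P̄ = F·P·Fᵀ + Q = [29038/3271 7787/3271; 7787/3271 29073/3271]
step 2: y = z − H·x̄ = [27306/3271]
step 2: S = H·P̄·Hᵀ + R = [120619/3271]
step 2: K = P̄·Hᵀ·S⁻¹ = [50289/120619; -13499/120619]
step 2: x' = x̄ + K·y = [63224/120619, -180797/120619]
step 2: P' = (I − K·H)·P̄ = [297631/120619 494684/120619; 494684/120619 1016366/120619]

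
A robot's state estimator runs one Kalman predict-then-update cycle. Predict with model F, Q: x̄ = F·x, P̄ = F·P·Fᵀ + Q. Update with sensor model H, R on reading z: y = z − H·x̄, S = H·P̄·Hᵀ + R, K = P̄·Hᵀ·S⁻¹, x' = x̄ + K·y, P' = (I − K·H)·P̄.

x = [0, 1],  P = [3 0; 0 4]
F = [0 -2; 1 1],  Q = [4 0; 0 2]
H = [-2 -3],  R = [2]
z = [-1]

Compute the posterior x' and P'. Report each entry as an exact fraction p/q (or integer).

x' = [-102/67, 89/67]
P' = [1084/67 -712/67; -712/67 482/67]

x̄ = F·x = [-2, 1]
P̄ = F·P·Fᵀ + Q = [20 -8; -8 9]
y = z − H·x̄ = [-2]
S = H·P̄·Hᵀ + R = [67]
K = P̄·Hᵀ·S⁻¹ = [-16/67; -11/67]
x' = x̄ + K·y = [-102/67, 89/67]
P' = (I − K·H)·P̄ = [1084/67 -712/67; -712/67 482/67]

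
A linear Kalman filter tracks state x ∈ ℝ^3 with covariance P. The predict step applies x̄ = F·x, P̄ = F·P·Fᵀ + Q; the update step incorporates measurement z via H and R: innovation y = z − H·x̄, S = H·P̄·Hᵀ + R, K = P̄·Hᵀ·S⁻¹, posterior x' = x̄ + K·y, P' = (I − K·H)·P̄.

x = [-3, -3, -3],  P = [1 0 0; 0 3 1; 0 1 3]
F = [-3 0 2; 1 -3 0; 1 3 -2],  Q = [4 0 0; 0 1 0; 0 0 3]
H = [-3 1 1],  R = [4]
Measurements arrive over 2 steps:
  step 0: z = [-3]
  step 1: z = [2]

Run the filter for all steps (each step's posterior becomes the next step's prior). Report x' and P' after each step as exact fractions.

step 0: x' = [171/119, 786/119, -638/119], P' = [92/119 45/119 107/119; 45/119 3019/119 -2836/119; 107/119 -2836/119 9623/357]
step 1: x' = [-247979/304240, 300123/304240, -197549/152120], P' = [121283/152120 -17211/152120 114233/76060; -17211/152120 4412707/152120 -2336081/76060; 114233/76060 -2336081/76060 1428663/38030]

step 0: x̄ = F·x = [3, 6, -6]
step 0: P̄ = F·P·Fᵀ + Q = [25 -9 -9; -9 29 -20; -9 -20 31]
step 0: y = z − H·x̄ = [6]
step 0: S = H·P̄·Hᵀ + R = [357]
step 0: K = P̄·Hᵀ·S⁻¹ = [-31/119; 12/119; 38/357]
step 0: x' = x̄ + K·y = [171/119, 786/119, -638/119]
step 0: P' = (I − K·H)·P̄ = [92/119 45/119 107/119; 45/119 3019/119 -2836/119; 107/119 -2836/119 9623/357]
step 1: x̄ = F·x = [-1789/119, -2187/119, 3805/119]
step 1: P̄ = F·P·Fᵀ + Q = [38552/357 17359/119 -89015/357; 17359/119 27112/119 -44309/119; -89015/357 -44309/119 222974/357]
step 1: y = z − H·x̄ = [-6747/119]
step 1: S = H·P̄·Hᵀ + R = [608480/357]
step 1: K = P̄·Hᵀ·S⁻¹ = [-76297/304240; -103911/304240; 89273/152120]
step 1: x' = x̄ + K·y = [-247979/304240, 300123/304240, -197549/152120]
step 1: P' = (I − K·H)·P̄ = [121283/152120 -17211/152120 114233/76060; -17211/152120 4412707/152120 -2336081/76060; 114233/76060 -2336081/76060 1428663/38030]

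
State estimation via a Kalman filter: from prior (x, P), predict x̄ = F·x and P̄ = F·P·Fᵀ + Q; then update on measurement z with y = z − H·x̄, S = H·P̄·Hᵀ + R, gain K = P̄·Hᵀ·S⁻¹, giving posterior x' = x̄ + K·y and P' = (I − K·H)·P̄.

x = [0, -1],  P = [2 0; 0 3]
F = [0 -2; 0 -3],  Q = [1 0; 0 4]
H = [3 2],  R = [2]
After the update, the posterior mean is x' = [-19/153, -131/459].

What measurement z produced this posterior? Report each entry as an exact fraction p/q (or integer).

x̄ = F·x = [2, 3]
P̄ = F·P·Fᵀ + Q = [13 18; 18 31]
S = H·P̄·Hᵀ + R = [459]
K = P̄·Hᵀ·S⁻¹ = [25/153; 116/459]
x' − x̄ = [-325/153, -1508/459] = K·y
y = (KᵀK)⁻¹·Kᵀ·(x' − x̄) = [-13]
z = y + H·x̄ = [-13] + [12] = [-1]

z = [-1]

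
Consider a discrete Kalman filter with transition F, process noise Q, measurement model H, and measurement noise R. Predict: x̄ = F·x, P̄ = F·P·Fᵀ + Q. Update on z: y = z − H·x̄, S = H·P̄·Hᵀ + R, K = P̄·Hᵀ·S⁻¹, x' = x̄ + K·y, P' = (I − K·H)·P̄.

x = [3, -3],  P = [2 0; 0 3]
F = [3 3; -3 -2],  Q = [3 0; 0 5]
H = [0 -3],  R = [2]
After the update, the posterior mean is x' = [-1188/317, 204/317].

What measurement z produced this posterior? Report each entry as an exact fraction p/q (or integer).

x̄ = F·x = [0, -3]
P̄ = F·P·Fᵀ + Q = [48 -36; -36 35]
S = H·P̄·Hᵀ + R = [317]
K = P̄·Hᵀ·S⁻¹ = [108/317; -105/317]
x' − x̄ = [-1188/317, 1155/317] = K·y
y = (KᵀK)⁻¹·Kᵀ·(x' − x̄) = [-11]
z = y + H·x̄ = [-11] + [9] = [-2]

z = [-2]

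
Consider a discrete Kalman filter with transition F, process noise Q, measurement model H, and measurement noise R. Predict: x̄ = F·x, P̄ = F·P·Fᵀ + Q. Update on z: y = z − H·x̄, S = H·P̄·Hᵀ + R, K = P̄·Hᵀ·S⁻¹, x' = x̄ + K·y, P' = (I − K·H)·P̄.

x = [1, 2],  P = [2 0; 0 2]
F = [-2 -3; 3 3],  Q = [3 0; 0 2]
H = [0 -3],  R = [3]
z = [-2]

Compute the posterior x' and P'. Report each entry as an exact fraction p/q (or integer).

x' = [-34/23, 17/23]
P' = [127/23 -6/23; -6/23 38/115]

x̄ = F·x = [-8, 9]
P̄ = F·P·Fᵀ + Q = [29 -30; -30 38]
y = z − H·x̄ = [25]
S = H·P̄·Hᵀ + R = [345]
K = P̄·Hᵀ·S⁻¹ = [6/23; -38/115]
x' = x̄ + K·y = [-34/23, 17/23]
P' = (I − K·H)·P̄ = [127/23 -6/23; -6/23 38/115]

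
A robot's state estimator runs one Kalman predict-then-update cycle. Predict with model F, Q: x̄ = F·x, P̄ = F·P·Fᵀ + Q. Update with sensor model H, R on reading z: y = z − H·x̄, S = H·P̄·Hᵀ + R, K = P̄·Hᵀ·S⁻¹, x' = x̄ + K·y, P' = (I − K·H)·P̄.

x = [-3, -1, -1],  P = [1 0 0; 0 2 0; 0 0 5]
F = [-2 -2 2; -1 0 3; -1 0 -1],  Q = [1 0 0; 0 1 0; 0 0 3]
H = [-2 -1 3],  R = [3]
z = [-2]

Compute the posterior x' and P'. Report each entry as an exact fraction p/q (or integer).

x' = [3670/571, 306/571, 2170/571]
P' = [3959/571 -394/571 2386/571; -394/571 3428/571 727/571; 2386/571 727/571 1890/571]

x̄ = F·x = [6, 0, 4]
P̄ = F·P·Fᵀ + Q = [33 32 -8; 32 47 -14; -8 -14 9]
y = z − H·x̄ = [-2]
S = H·P̄·Hᵀ + R = [571]
K = P̄·Hᵀ·S⁻¹ = [-122/571; -153/571; 57/571]
x' = x̄ + K·y = [3670/571, 306/571, 2170/571]
P' = (I − K·H)·P̄ = [3959/571 -394/571 2386/571; -394/571 3428/571 727/571; 2386/571 727/571 1890/571]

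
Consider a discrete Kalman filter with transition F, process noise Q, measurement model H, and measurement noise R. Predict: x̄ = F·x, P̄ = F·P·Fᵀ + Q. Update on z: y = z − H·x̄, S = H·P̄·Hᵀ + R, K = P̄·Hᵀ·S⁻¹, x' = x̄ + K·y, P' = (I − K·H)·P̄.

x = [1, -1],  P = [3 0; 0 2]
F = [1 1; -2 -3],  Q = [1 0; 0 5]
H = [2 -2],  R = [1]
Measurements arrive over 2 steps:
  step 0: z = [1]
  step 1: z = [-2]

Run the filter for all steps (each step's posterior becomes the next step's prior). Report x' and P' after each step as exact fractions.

step 0: x' = [12/29, -7/87], P' = [30/29 28/29; 28/29 299/261]
step 1: x' = [-11093/59573, 47979/59573], P' = [55458/59573 51427/59573; 51427/59573 62224/59573]

step 0: x̄ = F·x = [0, 1]
step 0: P̄ = F·P·Fᵀ + Q = [6 -12; -12 35]
step 0: y = z − H·x̄ = [3]
step 0: S = H·P̄·Hᵀ + R = [261]
step 0: K = P̄·Hᵀ·S⁻¹ = [4/29; -94/261]
step 0: x' = x̄ + K·y = [12/29, -7/87]
step 0: P' = (I − K·H)·P̄ = [30/29 28/29; 28/29 299/261]
step 1: x̄ = F·x = [1/3, -17/29]
step 1: P̄ = F·P·Fᵀ + Q = [46/9 -31/3; -31/3 900/29]
step 1: y = z − H·x̄ = [-334/87]
step 1: S = H·P̄·Hᵀ + R = [59573/261]
step 1: K = P̄·Hᵀ·S⁻¹ = [8062/59573; -21594/59573]
step 1: x' = x̄ + K·y = [-11093/59573, 47979/59573]
step 1: P' = (I − K·H)·P̄ = [55458/59573 51427/59573; 51427/59573 62224/59573]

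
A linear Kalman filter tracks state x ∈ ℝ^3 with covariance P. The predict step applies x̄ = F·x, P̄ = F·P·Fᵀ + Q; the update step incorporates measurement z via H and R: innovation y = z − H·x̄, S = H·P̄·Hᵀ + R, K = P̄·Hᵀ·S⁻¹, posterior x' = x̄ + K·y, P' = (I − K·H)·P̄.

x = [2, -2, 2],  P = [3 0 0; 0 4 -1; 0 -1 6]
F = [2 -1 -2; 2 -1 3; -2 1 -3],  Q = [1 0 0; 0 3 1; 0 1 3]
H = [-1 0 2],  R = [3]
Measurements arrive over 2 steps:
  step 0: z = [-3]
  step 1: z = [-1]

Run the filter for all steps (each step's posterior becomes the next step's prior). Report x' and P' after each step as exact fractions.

step 0: x̄ = F·x = [2, 12, -12]
step 0: P̄ = F·P·Fᵀ + Q = [37 -19 19; -19 79 -75; 19 -75 79]
step 0: y = z − H·x̄ = [23]
step 0: S = H·P̄·Hᵀ + R = [280]
step 0: K = P̄·Hᵀ·S⁻¹ = [1/280; -131/280; 139/280]
step 0: x' = x̄ + K·y = [583/280, 347/280, -163/280]
step 0: P' = (I − K·H)·P̄ = [10359/280 -5189/280 5181/280; -5189/280 4959/280 -2791/280; 5181/280 -2791/280 2799/280]
step 1: x̄ = F·x = [229/56, 33/28, -33/28]
step 1: P̄ = F·P·Fᵀ + Q = [5203/56 6351/28 -6351/28; 6351/28 8605/14 -8549/14; -6351/28 -8549/14 8605/14]
step 1: y = z − H·x̄ = [305/56]
step 1: S = H·P̄·Hᵀ + R = [193859/56]
step 1: K = P̄·Hᵀ·S⁻¹ = [-30607/193859; -81094/193859; 81542/193859]
step 1: x' = x̄ + K·y = [626046/193859, -213196/193859, 215636/193859]
step 1: P' = (I − K·H)·P̄ = [1283213/193859 -350840/193859 595696/193859; -350840/193859 1721249/193859 -297061/193859; 595696/193859 -297061/193859 420161/193859]

step 0: x' = [583/280, 347/280, -163/280], P' = [10359/280 -5189/280 5181/280; -5189/280 4959/280 -2791/280; 5181/280 -2791/280 2799/280]
step 1: x' = [626046/193859, -213196/193859, 215636/193859], P' = [1283213/193859 -350840/193859 595696/193859; -350840/193859 1721249/193859 -297061/193859; 595696/193859 -297061/193859 420161/193859]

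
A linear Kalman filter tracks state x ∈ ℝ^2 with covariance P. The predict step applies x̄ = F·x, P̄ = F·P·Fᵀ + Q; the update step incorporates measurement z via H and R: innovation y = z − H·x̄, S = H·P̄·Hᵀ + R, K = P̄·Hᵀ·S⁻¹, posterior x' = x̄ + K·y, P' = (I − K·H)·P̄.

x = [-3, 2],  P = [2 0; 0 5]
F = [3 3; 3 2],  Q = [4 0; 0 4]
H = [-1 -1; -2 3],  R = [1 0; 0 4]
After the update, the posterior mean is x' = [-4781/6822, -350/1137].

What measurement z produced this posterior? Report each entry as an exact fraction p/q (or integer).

z = [1, 1]

x̄ = F·x = [-3, -5]
P̄ = F·P·Fᵀ + Q = [67 48; 48 42]
S = H·P̄·Hᵀ + R = [206 -40; -40 74]
K = P̄·Hᵀ·S⁻¹ = [-4055/6822 -635/3411; -455/1137 215/1137]
x' − x̄ = [15685/6822, 5335/1137] = K·y
y = (KᵀK)⁻¹·Kᵀ·(x' − x̄) = [-7, 10]
z = y + H·x̄ = [-7, 10] + [8, -9] = [1, 1]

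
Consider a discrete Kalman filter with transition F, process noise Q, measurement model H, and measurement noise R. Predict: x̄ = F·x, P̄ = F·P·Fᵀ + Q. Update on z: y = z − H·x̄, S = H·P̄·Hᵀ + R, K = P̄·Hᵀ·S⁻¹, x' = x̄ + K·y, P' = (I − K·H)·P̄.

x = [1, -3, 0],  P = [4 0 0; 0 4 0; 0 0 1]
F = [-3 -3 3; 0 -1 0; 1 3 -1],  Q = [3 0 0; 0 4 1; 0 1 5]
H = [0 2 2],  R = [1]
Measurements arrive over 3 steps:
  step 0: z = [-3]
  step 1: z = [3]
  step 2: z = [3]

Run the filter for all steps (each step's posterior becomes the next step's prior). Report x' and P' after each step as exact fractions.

step 0: x' = [76/43, 115/43, -542/129], P' = [1584/43 360/43 -373/43; 360/43 332/43 -333/43; -373/43 -333/43 1034/129]
step 1: x' = [-343719/87101, -98401/87101, 230319/87101], P' = [6622485/87101 1048941/87101 -1097700/87101; 1048941/87101 656952/87101 -660378/87101; -1097700/87101 -660378/87101 685547/87101]
step 2: x' = [-2700489/1628441, -2426497/11399087, 19396343/11399087], P' = [1015959435/11399087 116936247/11399087 -123769944/11399087; 116936247/11399087 87641844/11399087 -12573074/1628441; -123769944/11399087 -12573074/1628441 91227853/11399087]

step 0: x̄ = F·x = [6, 3, -8]
step 0: P̄ = F·P·Fᵀ + Q = [84 12 -51; 12 8 -11; -51 -11 46]
step 0: y = z − H·x̄ = [7]
step 0: S = H·P̄·Hᵀ + R = [129]
step 0: K = P̄·Hᵀ·S⁻¹ = [-26/43; -2/43; 70/129]
step 0: x' = x̄ + K·y = [76/43, 115/43, -542/129]
step 0: P' = (I − K·H)·P̄ = [1584/43 360/43 -373/43; 360/43 332/43 -333/43; -373/43 -333/43 1034/129]
step 1: x̄ = F·x = [-1115/43, -115/43, 1805/129]
step 1: P̄ = F·P·Fᵀ + Q = [39663/43 3075/43 -19328/43; 3075/43 504/43 -1646/43; -19328/43 -1646/43 30107/129]
step 1: y = z − H·x̄ = [-2533/129]
step 1: S = H·P̄·Hᵀ + R = [87101/129]
step 1: K = P̄·Hᵀ·S⁻¹ = [-97518/87101; -6852/87101; 50338/87101]
step 1: x' = x̄ + K·y = [-343719/87101, -98401/87101, 230319/87101]
step 1: P' = (I − K·H)·P̄ = [6622485/87101 1048941/87101 -1097700/87101; 1048941/87101 656952/87101 -660378/87101; -1097700/87101 -660378/87101 685547/87101]
step 2: x̄ = F·x = [2017317/87101, 98401/87101, -869241/87101]
step 2: P̄ = F·P·Fᵀ + Q = [122472501/87101 7098813/87101 -54934692/87101; 7098813/87101 1005356/87101 -3593074/87101; -54934692/87101 -3593074/87101 26107419/87101]
step 2: y = z − H·x̄ = [257569/12443]
step 2: S = H·P̄·Hᵀ + R = [11399087/12443]
step 2: K = P̄·Hᵀ·S⁻¹ = [-13667394/11399087; -739348/11399087; 6432670/11399087]
step 2: x' = x̄ + K·y = [-2700489/1628441, -2426497/11399087, 19396343/11399087]
step 2: P' = (I − K·H)·P̄ = [1015959435/11399087 116936247/11399087 -123769944/11399087; 116936247/11399087 87641844/11399087 -12573074/1628441; -123769944/11399087 -12573074/1628441 91227853/11399087]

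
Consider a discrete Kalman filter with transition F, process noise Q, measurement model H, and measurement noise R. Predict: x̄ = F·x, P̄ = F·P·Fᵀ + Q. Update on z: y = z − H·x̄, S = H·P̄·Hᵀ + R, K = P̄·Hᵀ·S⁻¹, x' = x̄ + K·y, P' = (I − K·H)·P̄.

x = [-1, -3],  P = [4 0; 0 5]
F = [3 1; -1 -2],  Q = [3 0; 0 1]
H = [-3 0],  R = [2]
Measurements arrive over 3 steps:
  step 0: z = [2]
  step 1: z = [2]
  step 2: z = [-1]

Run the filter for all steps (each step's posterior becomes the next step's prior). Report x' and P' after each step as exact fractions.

step 0: x̄ = F·x = [-6, 7]
step 0: P̄ = F·P·Fᵀ + Q = [44 -22; -22 25]
step 0: y = z − H·x̄ = [-16]
step 0: S = H·P̄·Hᵀ + R = [398]
step 0: K = P̄·Hᵀ·S⁻¹ = [-66/199; 33/199]
step 0: x' = x̄ + K·y = [-138/199, 865/199]
step 0: P' = (I − K·H)·P̄ = [44/199 -22/199; -22/199 2797/199]
step 1: x̄ = F·x = [451/199, -8]
step 1: P̄ = F·P·Fᵀ + Q = [3658/199 -28; -28 57]
step 1: y = z − H·x̄ = [1751/199]
step 1: S = H·P̄·Hᵀ + R = [33320/199]
step 1: K = P̄·Hᵀ·S⁻¹ = [-5487/16660; 597/1190]
step 1: x' = x̄ + K·y = [-619/980, -251/70]
step 1: P' = (I − K·H)·P̄ = [1829/8330 -199/595; -199/595 1263/85]
step 2: x̄ = F·x = [-5371/980, 7647/980]
step 2: P̄ = F·P·Fᵀ + Q = [148509/8330 -233533/8330; -233533/8330 494111/8330]
step 2: y = z − H·x̄ = [-17093/980]
step 2: S = H·P̄·Hᵀ + R = [1353241/8330]
step 2: K = P̄·Hᵀ·S⁻¹ = [-445527/1353241; 700599/1353241]
step 2: x' = x̄ + K·y = [354220/1353241, -1660311/1353241]
step 2: P' = (I − K·H)·P̄ = [297018/1353241 -467066/1353241; -467066/1353241 21346015/1353241]

step 0: x' = [-138/199, 865/199], P' = [44/199 -22/199; -22/199 2797/199]
step 1: x' = [-619/980, -251/70], P' = [1829/8330 -199/595; -199/595 1263/85]
step 2: x' = [354220/1353241, -1660311/1353241], P' = [297018/1353241 -467066/1353241; -467066/1353241 21346015/1353241]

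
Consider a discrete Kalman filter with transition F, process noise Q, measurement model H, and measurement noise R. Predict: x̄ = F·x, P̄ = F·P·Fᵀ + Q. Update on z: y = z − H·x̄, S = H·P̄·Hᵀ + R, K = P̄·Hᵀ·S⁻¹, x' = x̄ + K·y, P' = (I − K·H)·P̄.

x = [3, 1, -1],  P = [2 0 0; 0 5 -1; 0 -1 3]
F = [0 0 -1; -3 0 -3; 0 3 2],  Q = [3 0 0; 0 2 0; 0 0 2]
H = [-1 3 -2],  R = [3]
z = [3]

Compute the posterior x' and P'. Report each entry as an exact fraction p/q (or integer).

x' = [655/331, -186/331, -1085/331]
P' = [3243/662 954/331 600/331; 954/331 4307/331 5871/331; 600/331 5871/331 8595/331]

x̄ = F·x = [1, -6, 1]
P̄ = F·P·Fᵀ + Q = [6 9 -3; 9 47 -9; -3 -9 47]
y = z − H·x̄ = [24]
S = H·P̄·Hᵀ + R = [662]
K = P̄·Hᵀ·S⁻¹ = [27/662; 75/331; -59/331]
x' = x̄ + K·y = [655/331, -186/331, -1085/331]
P' = (I − K·H)·P̄ = [3243/662 954/331 600/331; 954/331 4307/331 5871/331; 600/331 5871/331 8595/331]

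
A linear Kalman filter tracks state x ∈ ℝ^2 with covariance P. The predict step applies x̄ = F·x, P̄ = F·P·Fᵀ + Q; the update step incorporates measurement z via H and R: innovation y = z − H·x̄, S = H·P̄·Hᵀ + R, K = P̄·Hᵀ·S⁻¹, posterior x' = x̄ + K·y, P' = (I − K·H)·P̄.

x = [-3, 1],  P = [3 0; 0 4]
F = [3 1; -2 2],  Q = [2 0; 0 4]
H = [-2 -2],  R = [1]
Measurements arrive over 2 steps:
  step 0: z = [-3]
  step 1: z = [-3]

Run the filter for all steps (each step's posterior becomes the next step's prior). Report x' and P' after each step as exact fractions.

step 0: x̄ = F·x = [-8, 8]
step 0: P̄ = F·P·Fᵀ + Q = [33 -10; -10 32]
step 0: y = z − H·x̄ = [-3]
step 0: S = H·P̄·Hᵀ + R = [181]
step 0: K = P̄·Hᵀ·S⁻¹ = [-46/181; -44/181]
step 0: x' = x̄ + K·y = [-1310/181, 1580/181]
step 0: P' = (I − K·H)·P̄ = [3857/181 -3834/181; -3834/181 3856/181]
step 1: x̄ = F·x = [-2350/181, 5780/181]
step 1: P̄ = F·P·Fᵀ + Q = [15927/181 -30766/181; -30766/181 62248/181]
step 1: y = z − H·x̄ = [6317/181]
step 1: S = H·P̄·Hᵀ + R = [66753/181]
step 1: K = P̄·Hᵀ·S⁻¹ = [29678/66753; -6996/7417]
step 1: x' = x̄ + K·y = [169096/66753, -7312/7417]
step 1: P' = (I − K·H)·P̄ = [1007687/66753 -113614/7417; -113614/7417 117112/7417]

step 0: x' = [-1310/181, 1580/181], P' = [3857/181 -3834/181; -3834/181 3856/181]
step 1: x' = [169096/66753, -7312/7417], P' = [1007687/66753 -113614/7417; -113614/7417 117112/7417]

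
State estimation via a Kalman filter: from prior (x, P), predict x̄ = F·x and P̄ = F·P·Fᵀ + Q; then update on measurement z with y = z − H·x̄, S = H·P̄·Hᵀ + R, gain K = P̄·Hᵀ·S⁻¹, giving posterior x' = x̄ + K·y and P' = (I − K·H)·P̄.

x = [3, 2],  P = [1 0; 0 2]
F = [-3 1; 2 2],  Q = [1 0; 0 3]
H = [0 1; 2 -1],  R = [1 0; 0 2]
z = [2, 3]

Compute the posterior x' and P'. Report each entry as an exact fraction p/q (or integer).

x' = [591/269, 1685/807]
P' = [184/269 116/269; 116/269 734/807]

x̄ = F·x = [-7, 10]
P̄ = F·P·Fᵀ + Q = [12 -2; -2 15]
y = z − H·x̄ = [-8, 27]
S = H·P̄·Hᵀ + R = [16 -19; -19 73]
K = P̄·Hᵀ·S⁻¹ = [116/269 126/269; 734/807 -19/807]
x' = x̄ + K·y = [591/269, 1685/807]
P' = (I − K·H)·P̄ = [184/269 116/269; 116/269 734/807]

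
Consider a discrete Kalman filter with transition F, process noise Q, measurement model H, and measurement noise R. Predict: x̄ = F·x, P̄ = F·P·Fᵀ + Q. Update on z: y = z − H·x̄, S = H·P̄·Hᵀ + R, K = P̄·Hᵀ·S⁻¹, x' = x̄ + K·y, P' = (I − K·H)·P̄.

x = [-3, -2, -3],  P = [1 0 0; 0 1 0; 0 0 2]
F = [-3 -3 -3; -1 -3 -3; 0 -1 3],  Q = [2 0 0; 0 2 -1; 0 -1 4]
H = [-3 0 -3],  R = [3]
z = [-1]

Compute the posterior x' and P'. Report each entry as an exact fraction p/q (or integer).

x' = [553/47, 496/47, -529/47]
P' = [1985/94 927/47 -981/47; 927/47 1116/47 -920/47; -981/47 -920/47 985/47]

x̄ = F·x = [24, 18, -7]
P̄ = F·P·Fᵀ + Q = [38 30 -15; 30 30 -16; -15 -16 23]
y = z − H·x̄ = [50]
S = H·P̄·Hᵀ + R = [282]
K = P̄·Hᵀ·S⁻¹ = [-23/94; -7/47; -4/47]
x' = x̄ + K·y = [553/47, 496/47, -529/47]
P' = (I − K·H)·P̄ = [1985/94 927/47 -981/47; 927/47 1116/47 -920/47; -981/47 -920/47 985/47]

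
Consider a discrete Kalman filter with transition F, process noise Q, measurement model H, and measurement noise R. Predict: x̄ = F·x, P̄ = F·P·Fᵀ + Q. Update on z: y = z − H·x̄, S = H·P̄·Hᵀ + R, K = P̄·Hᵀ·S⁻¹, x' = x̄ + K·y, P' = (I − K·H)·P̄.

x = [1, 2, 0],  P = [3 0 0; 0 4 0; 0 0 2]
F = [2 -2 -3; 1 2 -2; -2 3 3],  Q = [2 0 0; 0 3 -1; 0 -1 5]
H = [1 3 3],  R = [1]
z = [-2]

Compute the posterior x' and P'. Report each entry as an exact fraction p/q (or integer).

x' = [361/184, 791/736, -877/368]
P' = [1479/46 3257/184 -2619/92; 3257/184 10631/736 -7469/368; -2619/92 -7469/368 5495/184]

x̄ = F·x = [-2, 5, 4]
P̄ = F·P·Fᵀ + Q = [48 2 -54; 2 30 5; -54 5 71]
y = z − H·x̄ = [-27]
S = H·P̄·Hᵀ + R = [736]
K = P̄·Hᵀ·S⁻¹ = [-27/184; 107/736; 87/368]
x' = x̄ + K·y = [361/184, 791/736, -877/368]
P' = (I − K·H)·P̄ = [1479/46 3257/184 -2619/92; 3257/184 10631/736 -7469/368; -2619/92 -7469/368 5495/184]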